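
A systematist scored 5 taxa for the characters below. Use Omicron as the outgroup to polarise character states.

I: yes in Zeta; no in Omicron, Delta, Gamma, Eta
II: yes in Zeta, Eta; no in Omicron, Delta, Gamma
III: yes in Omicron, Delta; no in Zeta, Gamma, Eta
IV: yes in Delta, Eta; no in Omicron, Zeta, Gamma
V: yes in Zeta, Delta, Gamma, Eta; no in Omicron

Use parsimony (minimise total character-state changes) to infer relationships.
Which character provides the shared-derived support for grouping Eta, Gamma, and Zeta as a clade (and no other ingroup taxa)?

III

Character polarity is set by the outgroup: the derived state is whichever differs from the outgroup's state, so for III the derived state is 'no', and for the remaining characters it is 'yes'.
I: derived state 'yes' in Zeta only — an autapomorphy, so it tells us nothing about relationships among taxa.
II: derived state 'yes' in Eta and Zeta only — synapomorphy for {Eta, Zeta}.
III: derived state 'no' in Eta, Gamma, and Zeta only — synapomorphy for {Eta, Gamma, Zeta}.
IV groups Delta and Eta, which is incompatible with the clades supported by the remaining characters; treating it as convergent (homoplasy) costs fewer steps than any alternative tree.
V (derived state 'yes') is shared by all ingroup taxa — unites the whole ingroup.
Most parsimonious ingroup topology: (((Zeta,Eta),Gamma),Delta).
The clade {Eta, Gamma, Zeta} is supported by III: its derived state 'no' occurs in exactly those taxa and in no other taxon (including the outgroup).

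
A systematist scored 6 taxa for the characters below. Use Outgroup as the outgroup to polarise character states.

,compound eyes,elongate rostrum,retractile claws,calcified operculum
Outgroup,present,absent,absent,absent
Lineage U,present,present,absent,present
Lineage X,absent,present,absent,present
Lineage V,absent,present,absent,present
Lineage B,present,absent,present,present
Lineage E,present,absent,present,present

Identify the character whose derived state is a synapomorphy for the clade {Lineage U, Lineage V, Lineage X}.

Character polarity is set by the outgroup: the derived state is whichever differs from the outgroup's state, so for compound eyes the derived state is 'absent', and for the remaining characters it is 'present'.
compound eyes (derived state 'absent') is shared by Lineage V and Lineage X — a synapomorphy uniting that clade.
elongate rostrum (derived state 'present') is shared by Lineage U, Lineage V, and Lineage X — a synapomorphy uniting that clade.
retractile claws: derived state 'present' in Lineage B and Lineage E only — synapomorphy for {Lineage B, Lineage E}.
All ingroup taxa share the derived state 'present' for calcified operculum; it defines the ingroup but does not resolve relationships within it.
Most parsimonious ingroup topology: ((Lineage U,(Lineage X,Lineage V)),(Lineage B,Lineage E)).
The clade {Lineage U, Lineage V, Lineage X} is supported by elongate rostrum: its derived state 'present' occurs in exactly those taxa and in no other taxon (including the outgroup).

elongate rostrum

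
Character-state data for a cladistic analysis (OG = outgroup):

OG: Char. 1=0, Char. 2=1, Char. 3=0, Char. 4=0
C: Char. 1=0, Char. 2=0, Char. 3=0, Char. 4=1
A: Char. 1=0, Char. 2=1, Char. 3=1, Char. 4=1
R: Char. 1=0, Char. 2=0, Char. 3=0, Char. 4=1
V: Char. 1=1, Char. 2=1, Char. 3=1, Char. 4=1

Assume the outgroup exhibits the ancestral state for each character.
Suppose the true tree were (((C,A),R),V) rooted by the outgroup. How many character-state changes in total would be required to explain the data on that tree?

Map each character onto (((C,A),R),V) (rooted by OG) and count the minimum state changes it requires (Fitch parsimony):
Char. 1: 1; Char. 2: 2; Char. 3: 2; Char. 4: 1.
Total tree length = 6.

6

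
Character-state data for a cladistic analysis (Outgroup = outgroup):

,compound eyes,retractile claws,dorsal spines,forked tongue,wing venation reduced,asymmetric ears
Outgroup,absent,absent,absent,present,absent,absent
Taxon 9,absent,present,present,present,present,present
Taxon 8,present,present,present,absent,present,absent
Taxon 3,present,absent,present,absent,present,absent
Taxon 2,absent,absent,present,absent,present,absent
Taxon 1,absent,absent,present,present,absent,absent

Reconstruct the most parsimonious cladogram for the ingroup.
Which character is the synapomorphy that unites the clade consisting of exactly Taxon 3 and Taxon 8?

Character polarity is set by the outgroup: the derived state is whichever differs from the outgroup's state, so for forked tongue the derived state is 'absent', and for the remaining characters it is 'present'.
compound eyes (derived state 'present') is shared by Taxon 3 and Taxon 8 — a synapomorphy uniting that clade.
retractile claws (state 'present') occurs in Taxon 8 and Taxon 9 but conflicts with the nesting implied by the other characters — most parsimoniously interpreted as homoplasy.
dorsal spines (derived state 'present') is shared by all ingroup taxa — unites the whole ingroup.
Only Taxon 2, Taxon 3, and Taxon 8 show the derived state 'absent' for forked tongue, supporting them as a clade.
wing venation reduced (derived state 'present') is shared by Taxon 2, Taxon 3, Taxon 8, and Taxon 9 — a synapomorphy uniting that clade.
asymmetric ears: derived state 'present' in Taxon 9 only — an autapomorphy, so it tells us nothing about relationships among taxa.
Most parsimonious ingroup topology: ((Taxon 9,((Taxon 8,Taxon 3),Taxon 2)),Taxon 1).
The clade {Taxon 3, Taxon 8} is supported by compound eyes: its derived state 'present' occurs in exactly those taxa and in no other taxon (including the outgroup).

compound eyes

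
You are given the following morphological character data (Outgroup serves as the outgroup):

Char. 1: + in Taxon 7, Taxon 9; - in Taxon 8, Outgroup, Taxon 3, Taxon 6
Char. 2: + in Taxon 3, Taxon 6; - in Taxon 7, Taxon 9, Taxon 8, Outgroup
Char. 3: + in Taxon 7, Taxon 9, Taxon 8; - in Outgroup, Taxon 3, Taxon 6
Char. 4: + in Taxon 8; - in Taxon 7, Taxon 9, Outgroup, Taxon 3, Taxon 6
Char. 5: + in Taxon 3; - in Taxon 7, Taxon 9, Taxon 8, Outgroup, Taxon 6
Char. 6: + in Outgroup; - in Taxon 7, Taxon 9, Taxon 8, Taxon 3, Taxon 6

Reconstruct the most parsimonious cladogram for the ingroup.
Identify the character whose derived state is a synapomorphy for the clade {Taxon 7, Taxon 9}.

Character polarity is set by the outgroup: the derived state is whichever differs from the outgroup's state, so for Char. 6 the derived state is '-', and for the remaining characters it is '+'.
Char. 1 (derived state '+') is shared by Taxon 7 and Taxon 9 — a synapomorphy uniting that clade.
Char. 2 (derived state '+') is shared by Taxon 3 and Taxon 6 — a synapomorphy uniting that clade.
Char. 3: derived state '+' in Taxon 7, Taxon 8, and Taxon 9 only — synapomorphy for {Taxon 7, Taxon 8, Taxon 9}.
Char. 4: derived state '+' in Taxon 8 only — an autapomorphy, so it tells us nothing about relationships among taxa.
Char. 5 (derived state '+') is unique to Taxon 3 (autapomorphy; uninformative for grouping).
All ingroup taxa share the derived state '-' for Char. 6; it defines the ingroup but does not resolve relationships within it.
Most parsimonious ingroup topology: (((Taxon 7,Taxon 9),Taxon 8),(Taxon 6,Taxon 3)).
The clade {Taxon 7, Taxon 9} is supported by Char. 1: its derived state '+' occurs in exactly those taxa and in no other taxon (including the outgroup).

Char. 1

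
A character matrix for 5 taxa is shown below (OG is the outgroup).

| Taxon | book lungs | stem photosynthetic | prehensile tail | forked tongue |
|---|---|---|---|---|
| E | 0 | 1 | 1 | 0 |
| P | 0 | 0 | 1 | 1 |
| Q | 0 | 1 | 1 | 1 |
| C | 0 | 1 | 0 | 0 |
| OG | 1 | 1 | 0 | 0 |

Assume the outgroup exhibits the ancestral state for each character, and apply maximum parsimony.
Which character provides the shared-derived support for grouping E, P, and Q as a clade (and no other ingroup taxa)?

prehensile tail

Character polarity is set by the outgroup: the derived state is whichever differs from the outgroup's state, so for book lungs, stem photosynthetic the derived state is '0', and for the remaining characters it is '1'.
All ingroup taxa share the derived state '0' for book lungs; it defines the ingroup but does not resolve relationships within it.
stem photosynthetic (derived state '0') is unique to P (autapomorphy; uninformative for grouping).
prehensile tail: derived state '1' in E, P, and Q only — synapomorphy for {E, P, Q}.
forked tongue (derived state '1') is shared by P and Q — a synapomorphy uniting that clade.
Most parsimonious ingroup topology: (C,(E,(P,Q))).
The clade {E, P, Q} is supported by prehensile tail: its derived state '1' occurs in exactly those taxa and in no other taxon (including the outgroup).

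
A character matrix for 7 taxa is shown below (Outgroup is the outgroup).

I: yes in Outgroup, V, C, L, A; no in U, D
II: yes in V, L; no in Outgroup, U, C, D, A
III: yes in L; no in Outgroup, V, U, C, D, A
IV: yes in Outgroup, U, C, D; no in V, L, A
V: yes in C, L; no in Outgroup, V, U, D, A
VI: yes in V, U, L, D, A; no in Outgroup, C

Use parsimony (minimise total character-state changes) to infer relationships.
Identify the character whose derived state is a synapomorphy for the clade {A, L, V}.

Character polarity is set by the outgroup: the derived state is whichever differs from the outgroup's state, so for I, IV the derived state is 'no', and for the remaining characters it is 'yes'.
I (derived state 'no') is shared by D and U — a synapomorphy uniting that clade.
II: derived state 'yes' in L and V only — synapomorphy for {L, V}.
III: derived state 'yes' in L only — an autapomorphy, so it tells us nothing about relationships among taxa.
IV: derived state 'no' in A, L, and V only — synapomorphy for {A, L, V}.
V groups C and L, which is incompatible with the clades supported by the remaining characters; treating it as convergent (homoplasy) costs fewer steps than any alternative tree.
VI: derived state 'yes' in A, D, L, U, and V only — synapomorphy for {A, D, L, U, V}.
Most parsimonious ingroup topology: ((((V,L),A),(U,D)),C).
The clade {A, L, V} is supported by IV: its derived state 'no' occurs in exactly those taxa and in no other taxon (including the outgroup).

IV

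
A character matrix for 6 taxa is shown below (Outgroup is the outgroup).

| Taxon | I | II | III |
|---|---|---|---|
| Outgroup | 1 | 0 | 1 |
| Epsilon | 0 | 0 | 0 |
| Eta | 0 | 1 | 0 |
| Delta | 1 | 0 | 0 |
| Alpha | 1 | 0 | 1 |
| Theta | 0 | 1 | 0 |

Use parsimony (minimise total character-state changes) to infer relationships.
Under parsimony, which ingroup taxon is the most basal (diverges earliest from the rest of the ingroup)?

Alpha

Character polarity is set by the outgroup: the derived state is whichever differs from the outgroup's state, so for I, III the derived state is '0', and for the remaining characters it is '1'.
Only Epsilon, Eta, and Theta show the derived state '0' for I, supporting them as a clade.
II (derived state '1') is shared by Eta and Theta — a synapomorphy uniting that clade.
III: derived state '0' in Delta, Epsilon, Eta, and Theta only — synapomorphy for {Delta, Epsilon, Eta, Theta}.
Most parsimonious ingroup topology: (((Epsilon,(Eta,Theta)),Delta),Alpha).
Alpha is sister to the clade containing all other ingroup taxa, so it is the earliest-diverging (most basal) ingroup lineage.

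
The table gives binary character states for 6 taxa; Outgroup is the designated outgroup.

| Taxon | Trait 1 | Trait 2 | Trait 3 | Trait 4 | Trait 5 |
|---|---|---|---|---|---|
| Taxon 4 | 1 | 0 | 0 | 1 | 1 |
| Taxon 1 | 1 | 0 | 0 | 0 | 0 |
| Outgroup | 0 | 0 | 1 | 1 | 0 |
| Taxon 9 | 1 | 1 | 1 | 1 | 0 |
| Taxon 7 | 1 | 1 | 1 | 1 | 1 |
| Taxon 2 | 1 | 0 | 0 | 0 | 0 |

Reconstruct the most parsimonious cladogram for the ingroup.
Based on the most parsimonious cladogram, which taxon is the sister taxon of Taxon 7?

Character polarity is set by the outgroup: the derived state is whichever differs from the outgroup's state, so for Trait 3, Trait 4 the derived state is '0', and for the remaining characters it is '1'.
All ingroup taxa share the derived state '1' for Trait 1; it defines the ingroup but does not resolve relationships within it.
Trait 2 (derived state '1') is shared by Taxon 7 and Taxon 9 — a synapomorphy uniting that clade.
Only Taxon 1, Taxon 2, and Taxon 4 show the derived state '0' for Trait 3, supporting them as a clade.
Only Taxon 1 and Taxon 2 show the derived state '0' for Trait 4, supporting them as a clade.
Trait 5 (state '1') occurs in Taxon 4 and Taxon 7 but conflicts with the nesting implied by the other characters — most parsimoniously interpreted as homoplasy.
Most parsimonious ingroup topology: ((Taxon 4,(Taxon 1,Taxon 2)),(Taxon 7,Taxon 9)).
Taxon 7 and Taxon 9 form a cherry on this tree, so they are sister taxa.

Taxon 9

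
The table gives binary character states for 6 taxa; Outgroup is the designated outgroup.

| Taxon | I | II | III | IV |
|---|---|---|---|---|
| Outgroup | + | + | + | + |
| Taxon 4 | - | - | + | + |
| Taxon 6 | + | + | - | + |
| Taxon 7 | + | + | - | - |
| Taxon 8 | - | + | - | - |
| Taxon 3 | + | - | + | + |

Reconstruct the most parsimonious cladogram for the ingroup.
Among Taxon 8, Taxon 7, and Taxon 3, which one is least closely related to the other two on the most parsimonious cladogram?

The outgroup has state '+' for every character, so '-' is the derived state throughout.
I (state '-') occurs in Taxon 4 and Taxon 8 but conflicts with the nesting implied by the other characters — most parsimoniously interpreted as homoplasy.
II: derived state '-' in Taxon 3 and Taxon 4 only — synapomorphy for {Taxon 3, Taxon 4}.
Only Taxon 6, Taxon 7, and Taxon 8 show the derived state '-' for III, supporting them as a clade.
Only Taxon 7 and Taxon 8 show the derived state '-' for IV, supporting them as a clade.
Most parsimonious ingroup topology: ((Taxon 4,Taxon 3),(Taxon 6,(Taxon 7,Taxon 8))).
Taxon 8 and Taxon 7 share a more recent common ancestor with each other than either does with Taxon 3, so Taxon 3 is the least closely related of the three.

Taxon 3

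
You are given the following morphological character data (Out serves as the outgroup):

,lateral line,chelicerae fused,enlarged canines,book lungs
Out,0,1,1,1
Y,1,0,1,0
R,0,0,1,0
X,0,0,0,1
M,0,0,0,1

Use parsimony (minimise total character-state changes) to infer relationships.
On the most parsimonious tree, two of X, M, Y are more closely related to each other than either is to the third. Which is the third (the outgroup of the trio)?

Y

Character polarity is set by the outgroup: the derived state is whichever differs from the outgroup's state, so for chelicerae fused, enlarged canines, book lungs the derived state is '0', and for the remaining characters it is '1'.
lateral line: derived state '1' in Y only — an autapomorphy, so it tells us nothing about relationships among taxa.
chelicerae fused (derived state '0') is shared by all ingroup taxa — unites the whole ingroup.
enlarged canines: derived state '0' in M and X only — synapomorphy for {M, X}.
book lungs (derived state '0') is shared by R and Y — a synapomorphy uniting that clade.
Most parsimonious ingroup topology: ((Y,R),(X,M)).
M and X share a more recent common ancestor with each other than either does with Y, so Y is the least closely related of the three.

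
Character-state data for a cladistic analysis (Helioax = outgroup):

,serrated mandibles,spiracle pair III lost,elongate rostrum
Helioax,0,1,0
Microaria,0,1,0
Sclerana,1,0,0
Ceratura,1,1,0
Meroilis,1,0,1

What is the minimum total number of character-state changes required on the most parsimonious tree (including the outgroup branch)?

3

Character polarity is set by the outgroup: the derived state is whichever differs from the outgroup's state, so for spiracle pair III lost the derived state is '0', and for the remaining characters it is '1'.
Only Ceratura, Meroilis, and Sclerana show the derived state '1' for serrated mandibles, supporting them as a clade.
Only Meroilis and Sclerana show the derived state '0' for spiracle pair III lost, supporting them as a clade.
elongate rostrum: derived state '1' in Meroilis only — an autapomorphy, so it tells us nothing about relationships among taxa.
Most parsimonious ingroup topology: (Microaria,((Sclerana,Meroilis),Ceratura)).
Changes per character on this tree: serrated mandibles: 1; spiracle pair III lost: 1; elongate rostrum: 1.
Total = 3.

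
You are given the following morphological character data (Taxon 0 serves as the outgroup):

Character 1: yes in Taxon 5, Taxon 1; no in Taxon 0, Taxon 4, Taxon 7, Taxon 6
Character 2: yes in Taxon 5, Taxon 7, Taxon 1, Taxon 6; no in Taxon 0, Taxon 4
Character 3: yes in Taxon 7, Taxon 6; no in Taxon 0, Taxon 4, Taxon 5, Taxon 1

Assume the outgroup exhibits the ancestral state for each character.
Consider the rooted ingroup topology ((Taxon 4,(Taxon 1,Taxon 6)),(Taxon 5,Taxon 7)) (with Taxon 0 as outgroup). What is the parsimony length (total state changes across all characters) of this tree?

6

Map each character onto ((Taxon 4,(Taxon 1,Taxon 6)),(Taxon 5,Taxon 7)) (rooted by Taxon 0) and count the minimum state changes it requires (Fitch parsimony):
Character 1: 2; Character 2: 2; Character 3: 2.
Total tree length = 6.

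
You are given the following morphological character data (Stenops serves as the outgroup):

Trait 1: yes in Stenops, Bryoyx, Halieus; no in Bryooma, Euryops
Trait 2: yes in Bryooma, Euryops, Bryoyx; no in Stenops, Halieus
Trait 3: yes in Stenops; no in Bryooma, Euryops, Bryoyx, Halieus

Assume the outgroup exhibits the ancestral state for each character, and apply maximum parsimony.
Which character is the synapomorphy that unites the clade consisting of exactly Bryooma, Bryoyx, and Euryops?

Trait 2

Character polarity is set by the outgroup: the derived state is whichever differs from the outgroup's state, so for Trait 1, Trait 3 the derived state is 'no', and for the remaining characters it is 'yes'.
Trait 1: derived state 'no' in Bryooma and Euryops only — synapomorphy for {Bryooma, Euryops}.
Only Bryooma, Bryoyx, and Euryops show the derived state 'yes' for Trait 2, supporting them as a clade.
All ingroup taxa share the derived state 'no' for Trait 3; it defines the ingroup but does not resolve relationships within it.
Most parsimonious ingroup topology: (((Bryooma,Euryops),Bryoyx),Halieus).
The clade {Bryooma, Bryoyx, Euryops} is supported by Trait 2: its derived state 'yes' occurs in exactly those taxa and in no other taxon (including the outgroup).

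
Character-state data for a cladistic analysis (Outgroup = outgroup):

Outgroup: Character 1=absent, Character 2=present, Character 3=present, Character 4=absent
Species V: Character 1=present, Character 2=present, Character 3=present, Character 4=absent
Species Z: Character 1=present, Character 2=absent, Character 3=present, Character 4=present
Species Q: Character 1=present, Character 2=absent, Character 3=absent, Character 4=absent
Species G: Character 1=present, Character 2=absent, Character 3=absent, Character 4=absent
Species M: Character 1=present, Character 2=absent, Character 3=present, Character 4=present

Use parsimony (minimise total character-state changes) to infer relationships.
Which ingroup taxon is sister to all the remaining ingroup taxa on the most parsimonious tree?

Character polarity is set by the outgroup: the derived state is whichever differs from the outgroup's state, so for Character 2, Character 3 the derived state is 'absent', and for the remaining characters it is 'present'.
Character 1 (derived state 'present') is shared by all ingroup taxa — unites the whole ingroup.
Only Species G, Species M, Species Q, and Species Z show the derived state 'absent' for Character 2, supporting them as a clade.
Character 3: derived state 'absent' in Species G and Species Q only — synapomorphy for {Species G, Species Q}.
Character 4 (derived state 'present') is shared by Species M and Species Z — a synapomorphy uniting that clade.
Most parsimonious ingroup topology: (Species V,((Species Z,Species M),(Species Q,Species G))).
Species V is sister to the clade containing all other ingroup taxa, so it is the earliest-diverging (most basal) ingroup lineage.

Species V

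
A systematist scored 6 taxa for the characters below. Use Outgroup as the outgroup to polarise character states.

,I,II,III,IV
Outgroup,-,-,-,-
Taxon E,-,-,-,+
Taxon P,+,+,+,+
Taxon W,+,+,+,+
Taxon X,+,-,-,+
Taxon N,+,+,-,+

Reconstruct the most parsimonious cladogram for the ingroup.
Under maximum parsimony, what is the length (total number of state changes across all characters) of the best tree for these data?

4

The outgroup has state '-' for every character, so '+' is the derived state throughout.
Only Taxon N, Taxon P, Taxon W, and Taxon X show the derived state '+' for I, supporting them as a clade.
II (derived state '+') is shared by Taxon N, Taxon P, and Taxon W — a synapomorphy uniting that clade.
Only Taxon P and Taxon W show the derived state '+' for III, supporting them as a clade.
All ingroup taxa share the derived state '+' for IV; it defines the ingroup but does not resolve relationships within it.
Most parsimonious ingroup topology: (Taxon E,(((Taxon P,Taxon W),Taxon N),Taxon X)).
Changes per character on this tree: I: 1; II: 1; III: 1; IV: 1.
Total = 4.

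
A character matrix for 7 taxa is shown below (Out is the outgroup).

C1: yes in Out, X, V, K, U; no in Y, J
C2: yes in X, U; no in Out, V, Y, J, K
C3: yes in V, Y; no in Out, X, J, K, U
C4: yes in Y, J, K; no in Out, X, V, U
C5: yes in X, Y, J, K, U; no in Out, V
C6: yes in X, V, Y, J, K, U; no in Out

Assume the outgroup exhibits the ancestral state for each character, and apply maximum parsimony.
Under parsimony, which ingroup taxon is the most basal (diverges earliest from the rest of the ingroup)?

V

Character polarity is set by the outgroup: the derived state is whichever differs from the outgroup's state, so for C1 the derived state is 'no', and for the remaining characters it is 'yes'.
C1: derived state 'no' in J and Y only — synapomorphy for {J, Y}.
Only U and X show the derived state 'yes' for C2, supporting them as a clade.
C3 (state 'yes') occurs in V and Y but conflicts with the nesting implied by the other characters — most parsimoniously interpreted as homoplasy.
C4: derived state 'yes' in J, K, and Y only — synapomorphy for {J, K, Y}.
C5 (derived state 'yes') is shared by J, K, U, X, and Y — a synapomorphy uniting that clade.
All ingroup taxa share the derived state 'yes' for C6; it defines the ingroup but does not resolve relationships within it.
Most parsimonious ingroup topology: (((X,U),((Y,J),K)),V).
V is sister to the clade containing all other ingroup taxa, so it is the earliest-diverging (most basal) ingroup lineage.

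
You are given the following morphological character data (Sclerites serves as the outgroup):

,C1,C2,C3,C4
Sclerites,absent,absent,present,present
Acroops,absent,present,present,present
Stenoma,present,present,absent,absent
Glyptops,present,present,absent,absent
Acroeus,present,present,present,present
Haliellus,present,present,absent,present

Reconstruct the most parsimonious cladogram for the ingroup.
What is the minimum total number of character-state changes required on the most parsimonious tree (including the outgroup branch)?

Character polarity is set by the outgroup: the derived state is whichever differs from the outgroup's state, so for C3, C4 the derived state is 'absent', and for the remaining characters it is 'present'.
C1 (derived state 'present') is shared by Acroeus, Glyptops, Haliellus, and Stenoma — a synapomorphy uniting that clade.
All ingroup taxa share the derived state 'present' for C2; it defines the ingroup but does not resolve relationships within it.
C3: derived state 'absent' in Glyptops, Haliellus, and Stenoma only — synapomorphy for {Glyptops, Haliellus, Stenoma}.
C4 (derived state 'absent') is shared by Glyptops and Stenoma — a synapomorphy uniting that clade.
Most parsimonious ingroup topology: (Acroops,(((Stenoma,Glyptops),Haliellus),Acroeus)).
Changes per character on this tree: C1: 1; C2: 1; C3: 1; C4: 1.
Total = 4.

4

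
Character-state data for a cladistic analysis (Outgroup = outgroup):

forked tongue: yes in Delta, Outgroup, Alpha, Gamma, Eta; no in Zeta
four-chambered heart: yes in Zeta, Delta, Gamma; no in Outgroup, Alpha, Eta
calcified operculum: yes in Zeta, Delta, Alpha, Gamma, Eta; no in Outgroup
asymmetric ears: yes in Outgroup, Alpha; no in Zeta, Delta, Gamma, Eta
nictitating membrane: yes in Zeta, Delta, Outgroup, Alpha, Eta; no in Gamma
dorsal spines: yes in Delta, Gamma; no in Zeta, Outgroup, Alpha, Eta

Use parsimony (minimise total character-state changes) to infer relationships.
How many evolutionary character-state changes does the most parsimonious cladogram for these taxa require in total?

6

Character polarity is set by the outgroup: the derived state is whichever differs from the outgroup's state, so for forked tongue, asymmetric ears, nictitating membrane the derived state is 'no', and for the remaining characters it is 'yes'.
forked tongue (derived state 'no') is unique to Zeta (autapomorphy; uninformative for grouping).
four-chambered heart (derived state 'yes') is shared by Delta, Gamma, and Zeta — a synapomorphy uniting that clade.
All ingroup taxa share the derived state 'yes' for calcified operculum; it defines the ingroup but does not resolve relationships within it.
asymmetric ears: derived state 'no' in Delta, Eta, Gamma, and Zeta only — synapomorphy for {Delta, Eta, Gamma, Zeta}.
nictitating membrane (derived state 'no') is unique to Gamma (autapomorphy; uninformative for grouping).
dorsal spines (derived state 'yes') is shared by Delta and Gamma — a synapomorphy uniting that clade.
Most parsimonious ingroup topology: ((Eta,(Zeta,(Delta,Gamma))),Alpha).
Changes per character on this tree: forked tongue: 1; four-chambered heart: 1; calcified operculum: 1; asymmetric ears: 1; nictitating membrane: 1; dorsal spines: 1.
Total = 6.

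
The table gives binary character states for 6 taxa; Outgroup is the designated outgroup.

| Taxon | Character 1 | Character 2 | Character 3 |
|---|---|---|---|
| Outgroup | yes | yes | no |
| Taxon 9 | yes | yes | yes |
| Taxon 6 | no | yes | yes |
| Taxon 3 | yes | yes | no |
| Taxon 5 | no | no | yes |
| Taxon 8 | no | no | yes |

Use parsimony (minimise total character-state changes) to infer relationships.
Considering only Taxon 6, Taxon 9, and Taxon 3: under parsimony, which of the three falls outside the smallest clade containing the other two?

Character polarity is set by the outgroup: the derived state is whichever differs from the outgroup's state, so for Character 1, Character 2 the derived state is 'no', and for the remaining characters it is 'yes'.
Character 1 (derived state 'no') is shared by Taxon 5, Taxon 6, and Taxon 8 — a synapomorphy uniting that clade.
Character 2: derived state 'no' in Taxon 5 and Taxon 8 only — synapomorphy for {Taxon 5, Taxon 8}.
Character 3 (derived state 'yes') is shared by Taxon 5, Taxon 6, Taxon 8, and Taxon 9 — a synapomorphy uniting that clade.
Most parsimonious ingroup topology: ((Taxon 9,(Taxon 6,(Taxon 5,Taxon 8))),Taxon 3).
Taxon 9 and Taxon 6 share a more recent common ancestor with each other than either does with Taxon 3, so Taxon 3 is the least closely related of the three.

Taxon 3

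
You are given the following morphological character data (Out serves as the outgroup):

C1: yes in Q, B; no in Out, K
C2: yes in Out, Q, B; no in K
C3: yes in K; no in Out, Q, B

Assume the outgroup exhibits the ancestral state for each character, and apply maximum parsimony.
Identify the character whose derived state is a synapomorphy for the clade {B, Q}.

C1

Character polarity is set by the outgroup: the derived state is whichever differs from the outgroup's state, so for C2 the derived state is 'no', and for the remaining characters it is 'yes'.
C1: derived state 'yes' in B and Q only — synapomorphy for {B, Q}.
C2: derived state 'no' in K only — an autapomorphy, so it tells us nothing about relationships among taxa.
C3: derived state 'yes' in K only — an autapomorphy, so it tells us nothing about relationships among taxa.
Most parsimonious ingroup topology: ((Q,B),K).
The clade {B, Q} is supported by C1: its derived state 'yes' occurs in exactly those taxa and in no other taxon (including the outgroup).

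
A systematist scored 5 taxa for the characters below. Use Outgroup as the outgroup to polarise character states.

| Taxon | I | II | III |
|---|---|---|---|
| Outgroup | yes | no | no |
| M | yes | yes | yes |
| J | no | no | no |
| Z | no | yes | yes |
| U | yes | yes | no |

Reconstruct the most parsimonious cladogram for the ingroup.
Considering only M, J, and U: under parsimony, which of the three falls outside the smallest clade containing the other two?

J

Character polarity is set by the outgroup: the derived state is whichever differs from the outgroup's state, so for I the derived state is 'no', and for the remaining characters it is 'yes'.
I groups J and Z, which is incompatible with the clades supported by the remaining characters; treating it as convergent (homoplasy) costs fewer steps than any alternative tree.
Only M, U, and Z show the derived state 'yes' for II, supporting them as a clade.
III: derived state 'yes' in M and Z only — synapomorphy for {M, Z}.
Most parsimonious ingroup topology: (((M,Z),U),J).
U and M share a more recent common ancestor with each other than either does with J, so J is the least closely related of the three.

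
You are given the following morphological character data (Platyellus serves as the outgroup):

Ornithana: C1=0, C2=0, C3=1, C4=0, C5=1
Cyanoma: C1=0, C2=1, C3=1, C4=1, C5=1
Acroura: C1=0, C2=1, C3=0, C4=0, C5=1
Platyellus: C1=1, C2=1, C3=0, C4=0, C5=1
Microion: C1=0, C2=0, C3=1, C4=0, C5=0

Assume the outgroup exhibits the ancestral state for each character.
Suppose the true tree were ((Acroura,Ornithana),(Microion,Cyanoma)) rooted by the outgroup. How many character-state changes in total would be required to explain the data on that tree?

7

Map each character onto ((Acroura,Ornithana),(Microion,Cyanoma)) (rooted by Platyellus) and count the minimum state changes it requires (Fitch parsimony):
C1: 1; C2: 2; C3: 2; C4: 1; C5: 1.
Total tree length = 7.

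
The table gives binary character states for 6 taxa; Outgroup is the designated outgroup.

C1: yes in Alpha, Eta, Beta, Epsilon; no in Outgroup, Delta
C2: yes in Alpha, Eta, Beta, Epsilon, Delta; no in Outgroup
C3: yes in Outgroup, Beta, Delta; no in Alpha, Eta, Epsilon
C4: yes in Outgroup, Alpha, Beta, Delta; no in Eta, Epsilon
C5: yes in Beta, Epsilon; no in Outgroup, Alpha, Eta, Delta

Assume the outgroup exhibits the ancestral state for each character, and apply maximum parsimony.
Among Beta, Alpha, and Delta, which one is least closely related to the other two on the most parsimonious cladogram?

Character polarity is set by the outgroup: the derived state is whichever differs from the outgroup's state, so for C3, C4 the derived state is 'no', and for the remaining characters it is 'yes'.
C1: derived state 'yes' in Alpha, Beta, Epsilon, and Eta only — synapomorphy for {Alpha, Beta, Epsilon, Eta}.
All ingroup taxa share the derived state 'yes' for C2; it defines the ingroup but does not resolve relationships within it.
Only Alpha, Epsilon, and Eta show the derived state 'no' for C3, supporting them as a clade.
Only Epsilon and Eta show the derived state 'no' for C4, supporting them as a clade.
C5 (state 'yes') occurs in Beta and Epsilon but conflicts with the nesting implied by the other characters — most parsimoniously interpreted as homoplasy.
Most parsimonious ingroup topology: (((Alpha,(Eta,Epsilon)),Beta),Delta).
Alpha and Beta share a more recent common ancestor with each other than either does with Delta, so Delta is the least closely related of the three.

Delta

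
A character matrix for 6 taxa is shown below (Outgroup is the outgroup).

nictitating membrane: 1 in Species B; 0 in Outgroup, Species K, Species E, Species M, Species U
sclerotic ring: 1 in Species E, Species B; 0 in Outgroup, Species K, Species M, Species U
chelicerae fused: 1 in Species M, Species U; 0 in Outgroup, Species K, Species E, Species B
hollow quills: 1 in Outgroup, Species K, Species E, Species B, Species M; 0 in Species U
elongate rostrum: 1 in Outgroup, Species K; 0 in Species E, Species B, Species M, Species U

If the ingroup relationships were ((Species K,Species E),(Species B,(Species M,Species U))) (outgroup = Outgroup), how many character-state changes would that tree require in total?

7

Map each character onto ((Species K,Species E),(Species B,(Species M,Species U))) (rooted by Outgroup) and count the minimum state changes it requires (Fitch parsimony):
nictitating membrane: 1; sclerotic ring: 2; chelicerae fused: 1; hollow quills: 1; elongate rostrum: 2.
Total tree length = 7.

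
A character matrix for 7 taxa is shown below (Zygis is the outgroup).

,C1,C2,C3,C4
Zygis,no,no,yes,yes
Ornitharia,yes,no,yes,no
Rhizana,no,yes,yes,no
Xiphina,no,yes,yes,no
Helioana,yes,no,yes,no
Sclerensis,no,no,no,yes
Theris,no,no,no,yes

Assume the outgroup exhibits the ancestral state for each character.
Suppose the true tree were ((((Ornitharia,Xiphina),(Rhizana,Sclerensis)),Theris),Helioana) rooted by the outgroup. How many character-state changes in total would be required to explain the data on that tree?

9

Map each character onto ((((Ornitharia,Xiphina),(Rhizana,Sclerensis)),Theris),Helioana) (rooted by Zygis) and count the minimum state changes it requires (Fitch parsimony):
C1: 2; C2: 2; C3: 2; C4: 3.
Total tree length = 9.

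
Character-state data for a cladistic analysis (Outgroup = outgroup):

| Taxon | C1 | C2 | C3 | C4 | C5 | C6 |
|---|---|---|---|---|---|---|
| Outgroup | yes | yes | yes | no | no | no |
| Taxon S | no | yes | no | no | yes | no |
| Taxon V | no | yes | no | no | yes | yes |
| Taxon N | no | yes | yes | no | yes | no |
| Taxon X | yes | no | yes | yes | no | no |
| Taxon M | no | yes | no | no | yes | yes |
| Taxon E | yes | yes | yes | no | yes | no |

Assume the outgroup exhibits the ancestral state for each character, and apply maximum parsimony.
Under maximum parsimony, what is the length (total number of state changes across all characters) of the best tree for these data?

Character polarity is set by the outgroup: the derived state is whichever differs from the outgroup's state, so for C1, C2, C3 the derived state is 'no', and for the remaining characters it is 'yes'.
Only Taxon M, Taxon N, Taxon S, and Taxon V show the derived state 'no' for C1, supporting them as a clade.
C2: derived state 'no' in Taxon X only — an autapomorphy, so it tells us nothing about relationships among taxa.
C3: derived state 'no' in Taxon M, Taxon S, and Taxon V only — synapomorphy for {Taxon M, Taxon S, Taxon V}.
C4 (derived state 'yes') is unique to Taxon X (autapomorphy; uninformative for grouping).
C5 (derived state 'yes') is shared by Taxon E, Taxon M, Taxon N, Taxon S, and Taxon V — a synapomorphy uniting that clade.
C6 (derived state 'yes') is shared by Taxon M and Taxon V — a synapomorphy uniting that clade.
Most parsimonious ingroup topology: ((((Taxon S,(Taxon V,Taxon M)),Taxon N),Taxon E),Taxon X).
Changes per character on this tree: C1: 1; C2: 1; C3: 1; C4: 1; C5: 1; C6: 1.
Total = 6.

6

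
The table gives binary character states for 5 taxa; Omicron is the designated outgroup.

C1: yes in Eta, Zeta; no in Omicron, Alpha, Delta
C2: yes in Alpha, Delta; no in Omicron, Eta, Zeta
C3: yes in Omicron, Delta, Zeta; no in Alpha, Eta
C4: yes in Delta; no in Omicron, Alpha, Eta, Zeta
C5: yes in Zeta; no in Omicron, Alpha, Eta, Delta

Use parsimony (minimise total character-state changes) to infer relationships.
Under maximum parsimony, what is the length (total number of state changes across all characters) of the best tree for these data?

6

Character polarity is set by the outgroup: the derived state is whichever differs from the outgroup's state, so for C3 the derived state is 'no', and for the remaining characters it is 'yes'.
Only Eta and Zeta show the derived state 'yes' for C1, supporting them as a clade.
Only Alpha and Delta show the derived state 'yes' for C2, supporting them as a clade.
C3 groups Alpha and Eta, which is incompatible with the clades supported by the remaining characters; treating it as convergent (homoplasy) costs fewer steps than any alternative tree.
C4 (derived state 'yes') is unique to Delta (autapomorphy; uninformative for grouping).
C5 (derived state 'yes') is unique to Zeta (autapomorphy; uninformative for grouping).
Most parsimonious ingroup topology: ((Alpha,Delta),(Eta,Zeta)).
Changes per character on this tree: C1: 1; C2: 1; C3: 2; C4: 1; C5: 1.
Total = 6.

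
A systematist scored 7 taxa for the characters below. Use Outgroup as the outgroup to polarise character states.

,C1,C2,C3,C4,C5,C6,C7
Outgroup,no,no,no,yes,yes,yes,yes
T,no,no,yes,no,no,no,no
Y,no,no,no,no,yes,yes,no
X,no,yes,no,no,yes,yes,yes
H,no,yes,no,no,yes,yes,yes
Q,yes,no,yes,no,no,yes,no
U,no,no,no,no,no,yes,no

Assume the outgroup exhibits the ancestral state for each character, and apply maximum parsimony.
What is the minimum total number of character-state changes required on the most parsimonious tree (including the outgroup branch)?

7

Character polarity is set by the outgroup: the derived state is whichever differs from the outgroup's state, so for C4, C5, C6, C7 the derived state is 'no', and for the remaining characters it is 'yes'.
C1: derived state 'yes' in Q only — an autapomorphy, so it tells us nothing about relationships among taxa.
Only H and X show the derived state 'yes' for C2, supporting them as a clade.
Only Q and T show the derived state 'yes' for C3, supporting them as a clade.
C4 (derived state 'no') is shared by all ingroup taxa — unites the whole ingroup.
C5: derived state 'no' in Q, T, and U only — synapomorphy for {Q, T, U}.
C6: derived state 'no' in T only — an autapomorphy, so it tells us nothing about relationships among taxa.
C7 (derived state 'no') is shared by Q, T, U, and Y — a synapomorphy uniting that clade.
Most parsimonious ingroup topology: ((((T,Q),U),Y),(X,H)).
Changes per character on this tree: C1: 1; C2: 1; C3: 1; C4: 1; C5: 1; C6: 1; C7: 1.
Total = 7.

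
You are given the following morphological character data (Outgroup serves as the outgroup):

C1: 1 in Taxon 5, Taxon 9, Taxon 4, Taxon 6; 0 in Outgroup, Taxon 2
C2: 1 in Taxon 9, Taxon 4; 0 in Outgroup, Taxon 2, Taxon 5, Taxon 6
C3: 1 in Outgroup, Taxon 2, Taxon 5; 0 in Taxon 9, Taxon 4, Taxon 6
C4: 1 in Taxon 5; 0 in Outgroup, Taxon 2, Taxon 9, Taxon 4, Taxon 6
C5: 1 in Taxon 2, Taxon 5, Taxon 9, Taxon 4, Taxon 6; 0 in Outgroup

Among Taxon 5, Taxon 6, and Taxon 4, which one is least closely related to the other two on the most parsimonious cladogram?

Character polarity is set by the outgroup: the derived state is whichever differs from the outgroup's state, so for C3 the derived state is '0', and for the remaining characters it is '1'.
C1: derived state '1' in Taxon 4, Taxon 5, Taxon 6, and Taxon 9 only — synapomorphy for {Taxon 4, Taxon 5, Taxon 6, Taxon 9}.
C2 (derived state '1') is shared by Taxon 4 and Taxon 9 — a synapomorphy uniting that clade.
Only Taxon 4, Taxon 6, and Taxon 9 show the derived state '0' for C3, supporting them as a clade.
C4 (derived state '1') is unique to Taxon 5 (autapomorphy; uninformative for grouping).
C5 (derived state '1') is shared by all ingroup taxa — unites the whole ingroup.
Most parsimonious ingroup topology: (Taxon 2,(Taxon 5,((Taxon 9,Taxon 4),Taxon 6))).
Taxon 6 and Taxon 4 share a more recent common ancestor with each other than either does with Taxon 5, so Taxon 5 is the least closely related of the three.

Taxon 5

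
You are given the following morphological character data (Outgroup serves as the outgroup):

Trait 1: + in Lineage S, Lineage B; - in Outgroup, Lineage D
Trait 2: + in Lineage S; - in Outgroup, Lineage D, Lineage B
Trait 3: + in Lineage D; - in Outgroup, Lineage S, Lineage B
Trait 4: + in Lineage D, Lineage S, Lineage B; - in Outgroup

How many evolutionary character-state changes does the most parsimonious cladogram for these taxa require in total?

4

The outgroup has state '-' for every character, so '+' is the derived state throughout.
Trait 1 (derived state '+') is shared by Lineage B and Lineage S — a synapomorphy uniting that clade.
Trait 2: derived state '+' in Lineage S only — an autapomorphy, so it tells us nothing about relationships among taxa.
Trait 3: derived state '+' in Lineage D only — an autapomorphy, so it tells us nothing about relationships among taxa.
All ingroup taxa share the derived state '+' for Trait 4; it defines the ingroup but does not resolve relationships within it.
Most parsimonious ingroup topology: (Lineage D,(Lineage S,Lineage B)).
Changes per character on this tree: Trait 1: 1; Trait 2: 1; Trait 3: 1; Trait 4: 1.
Total = 4.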